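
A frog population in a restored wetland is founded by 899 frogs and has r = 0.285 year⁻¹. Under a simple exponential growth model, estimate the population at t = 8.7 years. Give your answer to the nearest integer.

10730 frogs

N(t) = N₀·e^(rt) = 899 × e^(0.285×8.7) = 899 × e^2.479.
e^2.479 ≈ 11.935, so N ≈ 899 × 11.935 = 10729.8.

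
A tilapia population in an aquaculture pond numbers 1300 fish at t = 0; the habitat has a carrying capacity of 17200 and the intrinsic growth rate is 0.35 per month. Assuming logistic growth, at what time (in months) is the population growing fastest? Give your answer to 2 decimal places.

Logistic growth is fastest at N = K/2 = 8600.
A = (K − N₀)/N₀ = 12.231. Set K/(1 + A·e^(−rt)) = K/2 → A·e^(−rt) = 1.
e^(−0.35t) = 1/12.231 = 0.081761, so t = ln(12.231)/0.35 = 2.504/0.35 = 7.1542.

7.15 months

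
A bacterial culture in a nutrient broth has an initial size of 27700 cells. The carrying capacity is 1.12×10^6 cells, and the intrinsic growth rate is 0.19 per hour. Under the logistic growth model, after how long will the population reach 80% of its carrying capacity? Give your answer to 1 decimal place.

26.6 hours

A = (K − N₀)/N₀ = (1.12×10^6 − 27700)/27700 = 39.433.
Solve 1.12×10^6/(1 + 39.433·e^(−0.19t)) = 896000: 1 + 39.433·e^(−0.19t) = 1.25, so e^(−0.19t) = 0.00633983.
−0.19·t = ln(0.00633983) = -5.0609, so t = 5.0609/0.19 = 26.636.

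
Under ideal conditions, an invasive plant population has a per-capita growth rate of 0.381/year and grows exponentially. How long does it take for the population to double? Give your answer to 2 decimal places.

1.82 years

Doubling time t_d = ln(2)/r = 0.6931/0.381 = 1.8193.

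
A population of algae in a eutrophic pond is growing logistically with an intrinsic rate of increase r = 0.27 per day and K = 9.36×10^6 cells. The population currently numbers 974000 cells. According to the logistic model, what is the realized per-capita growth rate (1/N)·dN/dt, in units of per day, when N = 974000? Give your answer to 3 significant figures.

(1/N)·dN/dt = r(1 − N/K) = 0.27 × (1 − 974000/9.36×10^6).
= 0.27 × 0.89594 = 0.2419.

0.242 per day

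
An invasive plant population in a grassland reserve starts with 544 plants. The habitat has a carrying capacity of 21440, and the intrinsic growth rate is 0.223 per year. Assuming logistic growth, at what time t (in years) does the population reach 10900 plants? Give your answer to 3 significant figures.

A = (K − N₀)/N₀ = (21440 − 544)/544 = 38.412.
Solve 21440/(1 + 38.412·e^(−0.223t)) = 10900: 1 + 38.412·e^(−0.223t) = 1.967, so e^(−0.223t) = 0.0251739.
−0.223·t = ln(0.0251739) = -3.6819, so t = 3.6819/0.223 = 16.511.

16.5 years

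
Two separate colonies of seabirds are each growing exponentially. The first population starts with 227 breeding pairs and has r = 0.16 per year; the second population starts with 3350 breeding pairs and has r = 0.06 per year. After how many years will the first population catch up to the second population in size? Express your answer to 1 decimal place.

26.9 years

Set 227·e^(0.16t) = 3350·e^(0.06t).
e^((0.16 − 0.06)t) = 3350/227 → e^(0.1·t) = 14.758.
0.1·t = ln(14.758) = 2.6918, so t = 2.6918/0.1 = 26.918.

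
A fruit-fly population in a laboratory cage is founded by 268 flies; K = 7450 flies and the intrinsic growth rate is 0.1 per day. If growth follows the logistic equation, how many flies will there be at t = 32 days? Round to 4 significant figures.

A = (K − N₀)/N₀ = (7450 − 268)/268 = 26.799.
N(t) = K/(1 + A·e^(−rt)) = 7450/(1 + 26.799×e^(−0.1×32)).
e^(−3.2) = 0.040762; denominator = 1 + 26.799×0.040762 = 2.0924.
N = 7450/2.0924 = 3560.56.

3561 flies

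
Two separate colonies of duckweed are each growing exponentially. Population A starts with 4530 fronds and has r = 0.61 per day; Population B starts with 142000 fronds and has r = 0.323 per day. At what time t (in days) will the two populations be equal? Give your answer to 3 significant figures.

12.0 days

Set 4530·e^(0.61t) = 142000·e^(0.323t).
e^((0.61 − 0.323)t) = 142000/4530 → e^(0.287·t) = 31.347.
0.287·t = ln(31.347) = 3.4451, so t = 3.4451/0.287 = 12.004.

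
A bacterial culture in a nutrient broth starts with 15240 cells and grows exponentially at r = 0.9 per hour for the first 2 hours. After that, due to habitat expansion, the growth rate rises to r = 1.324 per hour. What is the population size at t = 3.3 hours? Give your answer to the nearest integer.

515493 cells

Phase 1: N(2) = 15240·e^(0.9×2) = 15240·e^1.8 = 92196.6.
Phase 2 runs for 3.3 − 2 = 1.3 hours at r = 1.324.
N(3.3) = 92196.6·e^(1.324×1.3) = 92196.6·e^1.721 = 515493.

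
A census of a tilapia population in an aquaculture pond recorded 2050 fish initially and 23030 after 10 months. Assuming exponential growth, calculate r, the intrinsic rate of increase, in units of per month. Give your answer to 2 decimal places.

From N(t) = N₀·e^(rt): e^(r·10) = 23030/2050 = 11.234.
r·10 = ln(11.234) = 2.419, so r = 2.419/10 = 0.2419.

0.24 per month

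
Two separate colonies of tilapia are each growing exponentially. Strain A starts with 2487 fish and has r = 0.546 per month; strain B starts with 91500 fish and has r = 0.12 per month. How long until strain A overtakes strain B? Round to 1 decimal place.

Set 2487·e^(0.546t) = 91500·e^(0.12t).
e^((0.546 − 0.12)t) = 91500/2487 → e^(0.426·t) = 36.791.
0.426·t = ln(36.791) = 3.6053, so t = 3.6053/0.426 = 8.4631.

8.5 months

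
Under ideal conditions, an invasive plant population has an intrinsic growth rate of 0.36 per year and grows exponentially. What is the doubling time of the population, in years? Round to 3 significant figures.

Doubling time t_d = ln(2)/r = 0.6931/0.36 = 1.9254.

1.93 years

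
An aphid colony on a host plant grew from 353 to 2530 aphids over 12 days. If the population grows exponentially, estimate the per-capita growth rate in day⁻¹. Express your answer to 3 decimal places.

From N(t) = N₀·e^(rt): e^(r·12) = 2530/353 = 7.1671.
r·12 = ln(7.1671) = 1.9695, so r = 1.9695/12 = 0.16413.

0.164 per day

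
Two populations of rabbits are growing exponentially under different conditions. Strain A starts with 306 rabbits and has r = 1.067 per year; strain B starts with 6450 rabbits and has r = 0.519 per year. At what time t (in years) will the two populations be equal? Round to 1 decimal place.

Set 306·e^(1.067t) = 6450·e^(0.519t).
e^((1.067 − 0.519)t) = 6450/306 → e^(0.548·t) = 21.078.
0.548·t = ln(21.078) = 3.0483, so t = 3.0483/0.548 = 5.5625.

5.6 years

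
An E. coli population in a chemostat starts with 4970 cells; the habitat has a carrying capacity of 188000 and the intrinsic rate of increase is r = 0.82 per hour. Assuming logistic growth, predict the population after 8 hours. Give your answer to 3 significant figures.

179000 cells

A = (K − N₀)/N₀ = (188000 − 4970)/4970 = 36.827.
N(t) = K/(1 + A·e^(−rt)) = 188000/(1 + 36.827×e^(−0.82×8)).
e^(−6.56) = 0.0014159; denominator = 1 + 36.827×0.0014159 = 1.0521.
N = 188000/1.0521 = 178683.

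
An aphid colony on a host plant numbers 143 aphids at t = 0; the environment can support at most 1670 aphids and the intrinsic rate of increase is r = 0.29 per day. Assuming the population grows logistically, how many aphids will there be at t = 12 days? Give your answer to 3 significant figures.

1260 aphids

A = (K − N₀)/N₀ = (1670 − 143)/143 = 10.678.
N(t) = K/(1 + A·e^(−rt)) = 1670/(1 + 10.678×e^(−0.29×12)).
e^(−3.48) = 0.030807; denominator = 1 + 10.678×0.030807 = 1.329.
N = 1670/1.329 = 1256.61.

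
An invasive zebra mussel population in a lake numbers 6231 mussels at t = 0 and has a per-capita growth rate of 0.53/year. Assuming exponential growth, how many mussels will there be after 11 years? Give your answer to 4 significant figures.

2121000 mussels

N(t) = N₀·e^(rt) = 6231 × e^(0.53×11) = 6231 × e^5.83.
e^5.83 ≈ 340.36, so N ≈ 6231 × 340.36 = 2.120775×10^6.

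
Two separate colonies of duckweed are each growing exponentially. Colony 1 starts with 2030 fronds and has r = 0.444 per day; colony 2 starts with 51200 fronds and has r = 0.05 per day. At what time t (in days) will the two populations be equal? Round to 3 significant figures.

8.19 days

Set 2030·e^(0.444t) = 51200·e^(0.05t).
e^((0.444 − 0.05)t) = 51200/2030 → e^(0.394·t) = 25.222.
0.394·t = ln(25.222) = 3.2277, so t = 3.2277/0.394 = 8.1921.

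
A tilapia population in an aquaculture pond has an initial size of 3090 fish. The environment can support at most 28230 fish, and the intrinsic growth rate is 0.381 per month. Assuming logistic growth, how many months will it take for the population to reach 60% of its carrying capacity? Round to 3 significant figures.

6.57 months

A = (K − N₀)/N₀ = (28230 − 3090)/3090 = 8.1359.
Solve 28230/(1 + 8.1359·e^(−0.381t)) = 16938: 1 + 8.1359·e^(−0.381t) = 1.6667, so e^(−0.381t) = 0.0819411.
−0.381·t = ln(0.0819411) = -2.5018, so t = 2.5018/0.381 = 6.5663.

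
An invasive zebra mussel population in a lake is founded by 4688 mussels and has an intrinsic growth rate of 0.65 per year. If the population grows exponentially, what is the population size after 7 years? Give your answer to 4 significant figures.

443600 mussels

N(t) = N₀·e^(rt) = 4688 × e^(0.65×7) = 4688 × e^4.55.
e^4.55 ≈ 94.632, so N ≈ 4688 × 94.632 = 443637.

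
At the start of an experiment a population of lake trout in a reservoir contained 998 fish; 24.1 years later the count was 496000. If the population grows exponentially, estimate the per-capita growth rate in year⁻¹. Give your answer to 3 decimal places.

0.258 per year

From N(t) = N₀·e^(rt): e^(r·24.1) = 496000/998 = 496.99.
r·24.1 = ln(496.99) = 6.2086, so r = 6.2086/24.1 = 0.25762.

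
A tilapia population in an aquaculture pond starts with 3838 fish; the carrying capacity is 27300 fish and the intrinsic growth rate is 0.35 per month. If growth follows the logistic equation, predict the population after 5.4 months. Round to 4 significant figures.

A = (K − N₀)/N₀ = (27300 − 3838)/3838 = 6.1131.
N(t) = K/(1 + A·e^(−rt)) = 27300/(1 + 6.1131×e^(−0.35×5.4)).
e^(−1.89) = 0.15107; denominator = 1 + 6.1131×0.15107 = 1.9235.
N = 27300/1.9235 = 14192.8.

14190 fish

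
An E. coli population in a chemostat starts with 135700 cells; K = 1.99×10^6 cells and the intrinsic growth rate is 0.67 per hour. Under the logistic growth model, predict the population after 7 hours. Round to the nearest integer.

A = (K − N₀)/N₀ = (1.99×10^6 − 135700)/135700 = 13.665.
N(t) = K/(1 + A·e^(−rt)) = 1.99×10^6/(1 + 13.665×e^(−0.67×7)).
e^(−4.69) = 0.0091867; denominator = 1 + 13.665×0.0091867 = 1.1255.
N = 1.99×10^6/1.1255 = 1.768051×10^6.

1768051 cells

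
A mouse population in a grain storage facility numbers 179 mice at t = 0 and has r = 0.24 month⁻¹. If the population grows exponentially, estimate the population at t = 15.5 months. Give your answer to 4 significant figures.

N(t) = N₀·e^(rt) = 179 × e^(0.24×15.5) = 179 × e^3.72.
e^3.72 ≈ 41.264, so N ≈ 179 × 41.264 = 7386.33.

7386 mice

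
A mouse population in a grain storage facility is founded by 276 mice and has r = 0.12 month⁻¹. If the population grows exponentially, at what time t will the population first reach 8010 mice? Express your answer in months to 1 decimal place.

28.1 months

Set N₀·e^(rt) = 8010: e^(0.12·t) = 8010/276 = 29.022.
0.12·t = ln(29.022) = 3.368, so t = 3.368/0.12 = 28.067.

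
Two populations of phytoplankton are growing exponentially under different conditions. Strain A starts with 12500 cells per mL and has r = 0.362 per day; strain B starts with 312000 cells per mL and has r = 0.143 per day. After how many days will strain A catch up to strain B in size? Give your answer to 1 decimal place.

Set 12500·e^(0.362t) = 312000·e^(0.143t).
e^((0.362 − 0.143)t) = 312000/12500 → e^(0.219·t) = 24.96.
0.219·t = ln(24.96) = 3.2173, so t = 3.2173/0.219 = 14.691.

14.7 days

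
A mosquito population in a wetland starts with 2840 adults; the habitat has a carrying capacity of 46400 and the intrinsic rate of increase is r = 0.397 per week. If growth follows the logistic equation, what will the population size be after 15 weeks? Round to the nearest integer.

44625 adults

A = (K − N₀)/N₀ = (46400 − 2840)/2840 = 15.338.
N(t) = K/(1 + A·e^(−rt)) = 46400/(1 + 15.338×e^(−0.397×15)).
e^(−5.955) = 0.0025928; denominator = 1 + 15.338×0.0025928 = 1.0398.
N = 46400/1.0398 = 44625.3.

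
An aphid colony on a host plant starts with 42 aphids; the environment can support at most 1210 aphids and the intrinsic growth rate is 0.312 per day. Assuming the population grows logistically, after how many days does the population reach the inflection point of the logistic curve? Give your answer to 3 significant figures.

10.7 days

Logistic growth is fastest at N = K/2 = 605.
A = (K − N₀)/N₀ = 27.81. Set K/(1 + A·e^(−rt)) = K/2 → A·e^(−rt) = 1.
e^(−0.312t) = 1/27.81 = 0.0359589, so t = ln(27.81)/0.312 = 3.3254/0.312 = 10.658.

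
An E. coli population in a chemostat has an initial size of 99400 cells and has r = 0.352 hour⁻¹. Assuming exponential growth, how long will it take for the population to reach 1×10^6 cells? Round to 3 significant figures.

6.56 hours

Set N₀·e^(rt) = 1×10^6: e^(0.352·t) = 1×10^6/99400 = 10.06.
0.352·t = ln(10.06) = 2.3086, so t = 2.3086/0.352 = 6.5585.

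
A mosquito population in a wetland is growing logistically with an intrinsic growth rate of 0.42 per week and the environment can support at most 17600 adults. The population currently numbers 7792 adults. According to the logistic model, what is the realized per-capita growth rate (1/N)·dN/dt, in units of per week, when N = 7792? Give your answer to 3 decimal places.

0.234 per week

(1/N)·dN/dt = r(1 − N/K) = 0.42 × (1 − 7792/17600).
= 0.42 × 0.55727 = 0.23405.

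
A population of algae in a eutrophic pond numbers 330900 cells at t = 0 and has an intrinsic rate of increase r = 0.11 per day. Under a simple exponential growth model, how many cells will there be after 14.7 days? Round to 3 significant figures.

N(t) = N₀·e^(rt) = 330900 × e^(0.11×14.7) = 330900 × e^1.617.
e^1.617 ≈ 5.038, so N ≈ 330900 × 5.038 = 1.667059×10^6.

1670000 cells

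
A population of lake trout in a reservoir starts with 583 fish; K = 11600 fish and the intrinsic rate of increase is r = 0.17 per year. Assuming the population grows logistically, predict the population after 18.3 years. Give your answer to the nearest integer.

A = (K − N₀)/N₀ = (11600 − 583)/583 = 18.897.
N(t) = K/(1 + A·e^(−rt)) = 11600/(1 + 18.897×e^(−0.17×18.3)).
e^(−3.111) = 0.044556; denominator = 1 + 18.897×0.044556 = 1.842.
N = 11600/1.842 = 6297.55.

6298 fish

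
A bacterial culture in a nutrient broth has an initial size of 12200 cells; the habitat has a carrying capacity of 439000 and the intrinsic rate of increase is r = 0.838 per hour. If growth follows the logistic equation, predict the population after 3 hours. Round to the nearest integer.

A = (K − N₀)/N₀ = (439000 − 12200)/12200 = 34.984.
N(t) = K/(1 + A·e^(−rt)) = 439000/(1 + 34.984×e^(−0.838×3)).
e^(−2.514) = 0.080944; denominator = 1 + 34.984×0.080944 = 3.8317.
N = 439000/3.8317 = 114570.

114570 cells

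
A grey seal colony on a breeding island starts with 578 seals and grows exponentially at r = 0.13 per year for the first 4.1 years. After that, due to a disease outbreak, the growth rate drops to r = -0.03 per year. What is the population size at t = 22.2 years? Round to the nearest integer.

Phase 1: N(4.1) = 578·e^(0.13×4.1) = 578·e^0.533 = 984.933.
Phase 2 runs for 22.2 − 4.1 = 18.1 years at r = -0.03.
N(22.2) = 984.933·e^(-0.03×18.1) = 984.933·e^-0.543 = 572.249.

572 seals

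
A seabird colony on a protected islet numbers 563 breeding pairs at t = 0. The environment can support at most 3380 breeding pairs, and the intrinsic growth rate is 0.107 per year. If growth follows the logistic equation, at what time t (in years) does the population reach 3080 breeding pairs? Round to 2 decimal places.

A = (K − N₀)/N₀ = (3380 − 563)/563 = 5.0036.
Solve 3380/(1 + 5.0036·e^(−0.107t)) = 3080: 1 + 5.0036·e^(−0.107t) = 1.0974, so e^(−0.107t) = 0.0194667.
−0.107·t = ln(0.0194667) = -3.9391, so t = 3.9391/0.107 = 36.814.

36.81 years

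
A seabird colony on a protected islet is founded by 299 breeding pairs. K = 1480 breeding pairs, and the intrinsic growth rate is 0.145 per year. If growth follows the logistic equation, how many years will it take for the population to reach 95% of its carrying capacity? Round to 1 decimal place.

A = (K − N₀)/N₀ = (1480 − 299)/299 = 3.9498.
Solve 1480/(1 + 3.9498·e^(−0.145t)) = 1406: 1 + 3.9498·e^(−0.145t) = 1.0526, so e^(−0.145t) = 0.013325.
−0.145·t = ln(0.013325) = -4.3181, so t = 4.3181/0.145 = 29.78.

29.8 years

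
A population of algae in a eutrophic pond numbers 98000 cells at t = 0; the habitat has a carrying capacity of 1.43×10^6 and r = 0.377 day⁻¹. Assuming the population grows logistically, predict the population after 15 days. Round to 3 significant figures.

A = (K − N₀)/N₀ = (1.43×10^6 − 98000)/98000 = 13.592.
N(t) = K/(1 + A·e^(−rt)) = 1.43×10^6/(1 + 13.592×e^(−0.377×15)).
e^(−5.655) = 0.0035; denominator = 1 + 13.592×0.0035 = 1.0476.
N = 1.43×10^6/1.0476 = 1.365063×10^6.

1370000 cells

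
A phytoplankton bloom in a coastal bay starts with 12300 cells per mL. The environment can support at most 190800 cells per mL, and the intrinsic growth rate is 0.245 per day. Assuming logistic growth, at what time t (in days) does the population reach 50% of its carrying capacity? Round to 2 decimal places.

10.92 days

A = (K − N₀)/N₀ = (190800 − 12300)/12300 = 14.512.
Solve 190800/(1 + 14.512·e^(−0.245t)) = 95400: 1 + 14.512·e^(−0.245t) = 2, so e^(−0.245t) = 0.0689076.
−0.245·t = ln(0.0689076) = -2.675, so t = 2.675/0.245 = 10.918.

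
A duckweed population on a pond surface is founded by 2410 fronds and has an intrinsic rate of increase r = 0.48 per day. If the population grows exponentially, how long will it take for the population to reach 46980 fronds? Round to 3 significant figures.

Set N₀·e^(rt) = 46980: e^(0.48·t) = 46980/2410 = 19.494.
0.48·t = ln(19.494) = 2.9701, so t = 2.9701/0.48 = 6.1877.

6.19 days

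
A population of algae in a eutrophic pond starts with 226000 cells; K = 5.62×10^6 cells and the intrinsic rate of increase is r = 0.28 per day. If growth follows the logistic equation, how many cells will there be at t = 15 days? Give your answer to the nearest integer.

4138734 cells

A = (K − N₀)/N₀ = (5.62×10^6 − 226000)/226000 = 23.867.
N(t) = K/(1 + A·e^(−rt)) = 5.62×10^6/(1 + 23.867×e^(−0.28×15)).
e^(−4.2) = 0.014996; denominator = 1 + 23.867×0.014996 = 1.3579.
N = 5.62×10^6/1.3579 = 4.138734×10^6.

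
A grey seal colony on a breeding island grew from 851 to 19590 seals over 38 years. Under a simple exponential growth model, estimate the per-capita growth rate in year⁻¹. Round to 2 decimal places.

From N(t) = N₀·e^(rt): e^(r·38) = 19590/851 = 23.02.
r·38 = ln(23.02) = 3.1364, so r = 3.1364/38 = 0.082536.

0.08 per year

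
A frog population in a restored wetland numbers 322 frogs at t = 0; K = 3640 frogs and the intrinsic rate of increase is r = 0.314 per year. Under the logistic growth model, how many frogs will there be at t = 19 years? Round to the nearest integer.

3546 frogs

A = (K − N₀)/N₀ = (3640 − 322)/322 = 10.304.
N(t) = K/(1 + A·e^(−rt)) = 3640/(1 + 10.304×e^(−0.314×19)).
e^(−5.966) = 0.0025645; denominator = 1 + 10.304×0.0025645 = 1.0264.
N = 3640/1.0264 = 3546.29.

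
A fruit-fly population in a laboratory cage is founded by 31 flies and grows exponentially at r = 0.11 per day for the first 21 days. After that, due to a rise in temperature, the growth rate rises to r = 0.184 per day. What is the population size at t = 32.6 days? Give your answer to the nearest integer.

2640 flies

Phase 1: N(21) = 31·e^(0.11×21) = 31·e^2.31 = 312.307.
Phase 2 runs for 32.6 − 21 = 11.6 days at r = 0.184.
N(32.6) = 312.307·e^(0.184×11.6) = 312.307·e^2.134 = 2639.61.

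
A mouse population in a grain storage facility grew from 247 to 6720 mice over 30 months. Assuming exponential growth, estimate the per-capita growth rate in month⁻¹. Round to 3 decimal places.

0.110 per month

From N(t) = N₀·e^(rt): e^(r·30) = 6720/247 = 27.206.
r·30 = ln(27.206) = 3.3035, so r = 3.3035/30 = 0.11012.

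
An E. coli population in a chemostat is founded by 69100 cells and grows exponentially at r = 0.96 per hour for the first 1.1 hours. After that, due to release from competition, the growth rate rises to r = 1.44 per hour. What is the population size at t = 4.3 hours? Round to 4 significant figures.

Phase 1: N(1.1) = 69100·e^(0.96×1.1) = 69100·e^1.056 = 198652.
Phase 2 runs for 4.3 − 1.1 = 3.2 hours at r = 1.44.
N(4.3) = 198652·e^(1.44×3.2) = 198652·e^4.608 = 1.99215×10^7.

19920000 cells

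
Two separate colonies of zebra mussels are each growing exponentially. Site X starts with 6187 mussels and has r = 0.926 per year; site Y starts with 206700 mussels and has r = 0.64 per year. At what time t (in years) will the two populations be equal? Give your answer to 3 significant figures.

12.3 years

Set 6187·e^(0.926t) = 206700·e^(0.64t).
e^((0.926 − 0.64)t) = 206700/6187 → e^(0.286·t) = 33.409.
0.286·t = ln(33.409) = 3.5088, so t = 3.5088/0.286 = 12.269.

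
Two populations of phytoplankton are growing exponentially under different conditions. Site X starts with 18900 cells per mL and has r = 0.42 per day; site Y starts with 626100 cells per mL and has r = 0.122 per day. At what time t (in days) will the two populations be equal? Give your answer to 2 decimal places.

11.75 days

Set 18900·e^(0.42t) = 626100·e^(0.122t).
e^((0.42 − 0.122)t) = 626100/18900 → e^(0.298·t) = 33.127.
0.298·t = ln(33.127) = 3.5003, so t = 3.5003/0.298 = 11.746.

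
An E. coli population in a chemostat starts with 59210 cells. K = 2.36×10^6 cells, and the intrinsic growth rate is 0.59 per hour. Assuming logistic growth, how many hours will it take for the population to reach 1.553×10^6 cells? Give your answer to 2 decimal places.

7.31 hours

A = (K − N₀)/N₀ = (2.36×10^6 − 59210)/59210 = 38.858.
Solve 2.36×10^6/(1 + 38.858·e^(−0.59t)) = 1.553×10^6: 1 + 38.858·e^(−0.59t) = 1.5196, so e^(−0.59t) = 0.0133727.
−0.59·t = ln(0.0133727) = -4.3145, so t = 4.3145/0.59 = 7.3128.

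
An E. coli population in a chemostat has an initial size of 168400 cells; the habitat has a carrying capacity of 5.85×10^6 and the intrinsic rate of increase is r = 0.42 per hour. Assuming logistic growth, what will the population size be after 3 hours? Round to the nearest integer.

553447 cells

A = (K − N₀)/N₀ = (5.85×10^6 − 168400)/168400 = 33.739.
N(t) = K/(1 + A·e^(−rt)) = 5.85×10^6/(1 + 33.739×e^(−0.42×3)).
e^(−1.26) = 0.28365; denominator = 1 + 33.739×0.28365 = 10.57.
N = 5.85×10^6/10.57 = 553447.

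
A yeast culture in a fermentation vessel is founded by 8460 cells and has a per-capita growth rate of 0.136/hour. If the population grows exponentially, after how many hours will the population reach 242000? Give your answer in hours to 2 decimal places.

24.66 hours

Set N₀·e^(rt) = 242000: e^(0.136·t) = 242000/8460 = 28.605.
0.136·t = ln(28.605) = 3.3536, so t = 3.3536/0.136 = 24.659.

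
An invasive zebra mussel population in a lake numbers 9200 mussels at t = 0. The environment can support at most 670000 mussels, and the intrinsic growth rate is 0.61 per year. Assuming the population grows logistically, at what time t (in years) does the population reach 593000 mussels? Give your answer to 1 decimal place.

10.4 years

A = (K − N₀)/N₀ = (670000 − 9200)/9200 = 71.826.
Solve 670000/(1 + 71.826·e^(−0.61t)) = 593000: 1 + 71.826·e^(−0.61t) = 1.1298, so e^(−0.61t) = 0.00180781.
−0.61·t = ln(0.00180781) = -6.3156, so t = 6.3156/0.61 = 10.354.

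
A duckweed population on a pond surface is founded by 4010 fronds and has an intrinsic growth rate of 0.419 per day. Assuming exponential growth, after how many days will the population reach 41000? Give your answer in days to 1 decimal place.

5.5 days

Set N₀·e^(rt) = 41000: e^(0.419·t) = 41000/4010 = 10.224.
0.419·t = ln(10.224) = 2.3248, so t = 2.3248/0.419 = 5.5484.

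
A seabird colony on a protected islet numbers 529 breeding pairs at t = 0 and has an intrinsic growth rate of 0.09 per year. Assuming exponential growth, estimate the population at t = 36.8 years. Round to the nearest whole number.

N(t) = N₀·e^(rt) = 529 × e^(0.09×36.8) = 529 × e^3.312.
e^3.312 ≈ 27.44, so N ≈ 529 × 27.44 = 14515.7.

14516 breeding pairs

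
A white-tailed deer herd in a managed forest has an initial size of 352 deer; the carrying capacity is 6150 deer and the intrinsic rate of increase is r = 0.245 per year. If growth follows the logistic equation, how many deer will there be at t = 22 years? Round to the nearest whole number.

A = (K − N₀)/N₀ = (6150 − 352)/352 = 16.472.
N(t) = K/(1 + A·e^(−rt)) = 6150/(1 + 16.472×e^(−0.245×22)).
e^(−5.39) = 0.004562; denominator = 1 + 16.472×0.004562 = 1.0751.
N = 6150/1.0751 = 5720.17.

5720 deer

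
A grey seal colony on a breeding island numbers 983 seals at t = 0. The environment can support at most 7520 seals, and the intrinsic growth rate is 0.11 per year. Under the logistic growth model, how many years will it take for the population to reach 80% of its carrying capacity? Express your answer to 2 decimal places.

29.83 years

A = (K − N₀)/N₀ = (7520 − 983)/983 = 6.6501.
Solve 7520/(1 + 6.6501·e^(−0.11t)) = 6016: 1 + 6.6501·e^(−0.11t) = 1.25, so e^(−0.11t) = 0.0375937.
−0.11·t = ln(0.0375937) = -3.2809, so t = 3.2809/0.11 = 29.827.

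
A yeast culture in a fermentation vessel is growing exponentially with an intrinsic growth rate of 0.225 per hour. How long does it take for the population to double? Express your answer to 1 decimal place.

3.1 hours

Doubling time t_d = ln(2)/r = 0.6931/0.225 = 3.0807.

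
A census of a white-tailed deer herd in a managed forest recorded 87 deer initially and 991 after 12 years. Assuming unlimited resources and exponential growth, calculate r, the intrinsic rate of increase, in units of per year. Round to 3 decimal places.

0.203 per year

From N(t) = N₀·e^(rt): e^(r·12) = 991/87 = 11.391.
r·12 = ln(11.391) = 2.4328, so r = 2.4328/12 = 0.20273.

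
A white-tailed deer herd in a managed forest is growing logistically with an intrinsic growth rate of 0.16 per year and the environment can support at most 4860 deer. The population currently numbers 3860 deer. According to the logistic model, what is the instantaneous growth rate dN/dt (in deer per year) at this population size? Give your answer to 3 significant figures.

dN/dt = rN(1 − N/K) = 0.16 × 3860 × (1 − 3860/4860).
1 − 3860/4860 = 0.20576; dN/dt = 0.16 × 3860 × 0.20576 = 127.08.

127 deer per year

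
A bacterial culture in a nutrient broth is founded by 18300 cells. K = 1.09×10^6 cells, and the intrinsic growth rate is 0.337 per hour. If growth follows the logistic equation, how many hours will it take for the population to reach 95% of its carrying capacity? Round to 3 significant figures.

A = (K − N₀)/N₀ = (1.09×10^6 − 18300)/18300 = 58.563.
Solve 1.09×10^6/(1 + 58.563·e^(−0.337t)) = 1.0355×10^6: 1 + 58.563·e^(−0.337t) = 1.0526, so e^(−0.337t) = 0.00089872.
−0.337·t = ln(0.00089872) = -7.0145, so t = 7.0145/0.337 = 20.815.

20.8 hours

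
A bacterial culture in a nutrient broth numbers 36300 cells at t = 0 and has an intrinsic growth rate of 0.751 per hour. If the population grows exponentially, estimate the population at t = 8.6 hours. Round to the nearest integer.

N(t) = N₀·e^(rt) = 36300 × e^(0.751×8.6) = 36300 × e^6.459.
e^6.459 ≈ 638.17, so N ≈ 36300 × 638.17 = 2.316546×10^7.

23165462 cells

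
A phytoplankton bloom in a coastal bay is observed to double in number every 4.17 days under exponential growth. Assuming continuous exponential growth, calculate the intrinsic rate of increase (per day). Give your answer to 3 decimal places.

0.166 per day

r = ln(2)/t_d = 0.6931/4.17 = 0.16622.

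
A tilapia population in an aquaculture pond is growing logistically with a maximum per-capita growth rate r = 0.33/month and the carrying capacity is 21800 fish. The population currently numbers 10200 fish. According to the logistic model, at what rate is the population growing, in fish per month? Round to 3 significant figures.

1790 fish per month

dN/dt = rN(1 − N/K) = 0.33 × 10200 × (1 − 10200/21800).
1 − 10200/21800 = 0.53211; dN/dt = 0.33 × 10200 × 0.53211 = 1791.1.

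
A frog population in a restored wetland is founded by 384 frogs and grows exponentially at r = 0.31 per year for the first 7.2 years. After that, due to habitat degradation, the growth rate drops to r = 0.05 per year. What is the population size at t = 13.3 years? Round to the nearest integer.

Phase 1: N(7.2) = 384·e^(0.31×7.2) = 384·e^2.232 = 3578.3.
Phase 2 runs for 13.3 − 7.2 = 6.1 years at r = 0.05.
N(13.3) = 3578.3·e^(0.05×6.1) = 3578.3·e^0.305 = 4854.41.

4854 frogs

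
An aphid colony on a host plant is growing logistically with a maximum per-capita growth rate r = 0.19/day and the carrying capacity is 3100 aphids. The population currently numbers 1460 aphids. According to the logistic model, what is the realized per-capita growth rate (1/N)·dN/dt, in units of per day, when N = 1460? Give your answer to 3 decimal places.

0.101 per day

(1/N)·dN/dt = r(1 − N/K) = 0.19 × (1 − 1460/3100).
= 0.19 × 0.52903 = 0.10052.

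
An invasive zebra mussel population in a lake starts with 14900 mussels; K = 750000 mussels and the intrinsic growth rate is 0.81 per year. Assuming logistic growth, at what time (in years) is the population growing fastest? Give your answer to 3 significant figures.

4.81 years

Logistic growth is fastest at N = K/2 = 375000.
A = (K − N₀)/N₀ = 49.336. Set K/(1 + A·e^(−rt)) = K/2 → A·e^(−rt) = 1.
e^(−0.81t) = 1/49.336 = 0.0202694, so t = ln(49.336)/0.81 = 3.8986/0.81 = 4.8131.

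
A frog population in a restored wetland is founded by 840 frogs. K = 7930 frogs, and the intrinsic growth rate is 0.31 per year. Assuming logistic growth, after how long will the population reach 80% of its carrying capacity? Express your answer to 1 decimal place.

A = (K − N₀)/N₀ = (7930 − 840)/840 = 8.4405.
Solve 7930/(1 + 8.4405·e^(−0.31t)) = 6344: 1 + 8.4405·e^(−0.31t) = 1.25, so e^(−0.31t) = 0.0296192.
−0.31·t = ln(0.0296192) = -3.5193, so t = 3.5193/0.31 = 11.353.

11.4 years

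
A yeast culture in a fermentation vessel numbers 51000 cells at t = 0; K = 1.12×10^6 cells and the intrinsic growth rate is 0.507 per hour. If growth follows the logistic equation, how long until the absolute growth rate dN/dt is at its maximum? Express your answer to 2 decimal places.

6.00 hours

Logistic growth is fastest at N = K/2 = 560000.
A = (K − N₀)/N₀ = 20.961. Set K/(1 + A·e^(−rt)) = K/2 → A·e^(−rt) = 1.
e^(−0.507t) = 1/20.961 = 0.0477081, so t = ln(20.961)/0.507 = 3.0427/0.507 = 6.0013.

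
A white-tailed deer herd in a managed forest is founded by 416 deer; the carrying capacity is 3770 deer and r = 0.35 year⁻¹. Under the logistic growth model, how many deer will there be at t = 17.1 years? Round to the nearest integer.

3695 deer

A = (K − N₀)/N₀ = (3770 − 416)/416 = 8.0625.
N(t) = K/(1 + A·e^(−rt)) = 3770/(1 + 8.0625×e^(−0.35×17.1)).
e^(−5.985) = 0.0025162; denominator = 1 + 8.0625×0.0025162 = 1.0203.
N = 3770/1.0203 = 3695.04.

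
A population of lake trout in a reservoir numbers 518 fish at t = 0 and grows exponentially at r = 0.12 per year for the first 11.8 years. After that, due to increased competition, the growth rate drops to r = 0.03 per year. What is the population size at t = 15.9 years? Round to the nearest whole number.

2414 fish

Phase 1: N(11.8) = 518·e^(0.12×11.8) = 518·e^1.416 = 2134.47.
Phase 2 runs for 15.9 − 11.8 = 4.1 years at r = 0.03.
N(15.9) = 2134.47·e^(0.03×4.1) = 2134.47·e^0.123 = 2413.84.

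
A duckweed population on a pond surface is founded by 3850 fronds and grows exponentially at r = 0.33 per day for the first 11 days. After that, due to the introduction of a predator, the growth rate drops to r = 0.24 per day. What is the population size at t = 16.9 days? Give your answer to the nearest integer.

Phase 1: N(11) = 3850·e^(0.33×11) = 3850·e^3.63 = 145194.
Phase 2 runs for 16.9 − 11 = 5.9 days at r = 0.24.
N(16.9) = 145194·e^(0.24×5.9) = 145194·e^1.416 = 598289.

598289 fronds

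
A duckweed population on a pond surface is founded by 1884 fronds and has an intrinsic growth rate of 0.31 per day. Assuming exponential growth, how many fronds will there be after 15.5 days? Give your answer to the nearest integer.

N(t) = N₀·e^(rt) = 1884 × e^(0.31×15.5) = 1884 × e^4.805.
e^4.805 ≈ 122.12, so N ≈ 1884 × 122.12 = 230073.

230073 fronds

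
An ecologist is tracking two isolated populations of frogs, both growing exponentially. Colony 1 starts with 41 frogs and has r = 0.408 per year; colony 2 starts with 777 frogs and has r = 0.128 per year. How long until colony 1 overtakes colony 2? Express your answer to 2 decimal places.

10.51 years

Set 41·e^(0.408t) = 777·e^(0.128t).
e^((0.408 − 0.128)t) = 777/41 → e^(0.28·t) = 18.951.
0.28·t = ln(18.951) = 2.9419, so t = 2.9419/0.28 = 10.507.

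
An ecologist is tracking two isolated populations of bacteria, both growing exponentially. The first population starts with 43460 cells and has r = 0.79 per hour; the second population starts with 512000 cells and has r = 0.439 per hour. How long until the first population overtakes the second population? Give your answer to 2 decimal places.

7.03 hours

Set 43460·e^(0.79t) = 512000·e^(0.439t).
e^((0.79 − 0.439)t) = 512000/43460 → e^(0.351·t) = 11.781.
0.351·t = ln(11.781) = 2.4665, so t = 2.4665/0.351 = 7.027.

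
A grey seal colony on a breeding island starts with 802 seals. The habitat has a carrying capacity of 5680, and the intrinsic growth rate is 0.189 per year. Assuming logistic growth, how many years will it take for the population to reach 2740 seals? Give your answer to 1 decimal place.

A = (K − N₀)/N₀ = (5680 − 802)/802 = 6.0823.
Solve 5680/(1 + 6.0823·e^(−0.189t)) = 2740: 1 + 6.0823·e^(−0.189t) = 2.073, so e^(−0.189t) = 0.176412.
−0.189·t = ln(0.176412) = -1.7349, so t = 1.7349/0.189 = 9.1795.

9.2 years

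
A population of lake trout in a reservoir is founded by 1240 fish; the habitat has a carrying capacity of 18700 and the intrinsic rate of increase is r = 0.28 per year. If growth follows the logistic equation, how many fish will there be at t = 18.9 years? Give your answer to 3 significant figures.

A = (K − N₀)/N₀ = (18700 − 1240)/1240 = 14.081.
N(t) = K/(1 + A·e^(−rt)) = 18700/(1 + 14.081×e^(−0.28×18.9)).
e^(−5.292) = 0.0050317; denominator = 1 + 14.081×0.0050317 = 1.0708.
N = 18700/1.0708 = 17462.8.

17500 fish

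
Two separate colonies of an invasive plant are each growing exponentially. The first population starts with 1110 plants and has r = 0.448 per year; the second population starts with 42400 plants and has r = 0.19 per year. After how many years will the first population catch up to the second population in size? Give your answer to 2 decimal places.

Set 1110·e^(0.448t) = 42400·e^(0.19t).
e^((0.448 − 0.19)t) = 42400/1110 → e^(0.258·t) = 38.198.
0.258·t = ln(38.198) = 3.6428, so t = 3.6428/0.258 = 14.119.

14.12 years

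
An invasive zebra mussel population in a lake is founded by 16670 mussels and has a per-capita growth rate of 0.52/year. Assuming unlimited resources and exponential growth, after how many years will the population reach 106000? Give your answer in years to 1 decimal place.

3.6 years

Set N₀·e^(rt) = 106000: e^(0.52·t) = 106000/16670 = 6.3587.
0.52·t = ln(6.3587) = 1.8498, so t = 1.8498/0.52 = 3.5574.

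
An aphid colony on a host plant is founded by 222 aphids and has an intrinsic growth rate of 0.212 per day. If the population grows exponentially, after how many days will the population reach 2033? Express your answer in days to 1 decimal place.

10.4 days

Set N₀·e^(rt) = 2033: e^(0.212·t) = 2033/222 = 9.1577.
0.212·t = ln(9.1577) = 2.2146, so t = 2.2146/0.212 = 10.446.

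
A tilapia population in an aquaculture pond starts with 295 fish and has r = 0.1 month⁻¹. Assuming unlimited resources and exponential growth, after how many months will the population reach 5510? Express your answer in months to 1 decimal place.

29.3 months

Set N₀·e^(rt) = 5510: e^(0.1·t) = 5510/295 = 18.678.
0.1·t = ln(18.678) = 2.9273, so t = 2.9273/0.1 = 29.273.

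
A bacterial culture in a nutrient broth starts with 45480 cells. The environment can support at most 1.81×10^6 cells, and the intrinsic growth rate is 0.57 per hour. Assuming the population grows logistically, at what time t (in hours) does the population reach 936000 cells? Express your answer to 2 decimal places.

A = (K − N₀)/N₀ = (1.81×10^6 − 45480)/45480 = 38.798.
Solve 1.81×10^6/(1 + 38.798·e^(−0.57t)) = 936000: 1 + 38.798·e^(−0.57t) = 1.9338, so e^(−0.57t) = 0.0240674.
−0.57·t = ln(0.0240674) = -3.7269, so t = 3.7269/0.57 = 6.5384.

6.54 hours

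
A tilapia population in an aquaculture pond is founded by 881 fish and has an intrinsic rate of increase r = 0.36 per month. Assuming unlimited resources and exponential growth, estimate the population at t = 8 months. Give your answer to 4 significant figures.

15690 fish

N(t) = N₀·e^(rt) = 881 × e^(0.36×8) = 881 × e^2.88.
e^2.88 ≈ 17.814, so N ≈ 881 × 17.814 = 15694.4.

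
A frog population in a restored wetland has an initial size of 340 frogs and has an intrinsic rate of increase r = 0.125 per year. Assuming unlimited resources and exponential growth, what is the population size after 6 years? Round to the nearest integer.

N(t) = N₀·e^(rt) = 340 × e^(0.125×6) = 340 × e^0.75.
e^0.75 ≈ 2.117, so N ≈ 340 × 2.117 = 719.78.

720 frogs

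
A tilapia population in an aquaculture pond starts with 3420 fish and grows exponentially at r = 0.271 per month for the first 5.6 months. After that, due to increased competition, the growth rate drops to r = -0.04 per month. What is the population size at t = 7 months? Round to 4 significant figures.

Phase 1: N(5.6) = 3420·e^(0.271×5.6) = 3420·e^1.518 = 15599.5.
Phase 2 runs for 7 − 5.6 = 1.4 months at r = -0.04.
N(7) = 15599.5·e^(-0.04×1.4) = 15599.5·e^-0.056 = 14750.

14750 fish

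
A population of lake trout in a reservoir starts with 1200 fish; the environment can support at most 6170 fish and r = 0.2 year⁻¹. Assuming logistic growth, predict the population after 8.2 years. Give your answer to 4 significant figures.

3421 fish

A = (K − N₀)/N₀ = (6170 − 1200)/1200 = 4.1417.
N(t) = K/(1 + A·e^(−rt)) = 6170/(1 + 4.1417×e^(−0.2×8.2)).
e^(−1.64) = 0.19398; denominator = 1 + 4.1417×0.19398 = 1.8034.
N = 6170/1.8034 = 3421.31.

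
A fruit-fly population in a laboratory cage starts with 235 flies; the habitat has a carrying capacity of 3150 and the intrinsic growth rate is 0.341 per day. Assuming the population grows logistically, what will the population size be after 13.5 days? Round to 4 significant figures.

2802 flies

A = (K − N₀)/N₀ = (3150 − 235)/235 = 12.404.
N(t) = K/(1 + A·e^(−rt)) = 3150/(1 + 12.404×e^(−0.341×13.5)).
e^(−4.604) = 0.010017; denominator = 1 + 12.404×0.010017 = 1.1242.
N = 3150/1.1242 = 2801.87.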